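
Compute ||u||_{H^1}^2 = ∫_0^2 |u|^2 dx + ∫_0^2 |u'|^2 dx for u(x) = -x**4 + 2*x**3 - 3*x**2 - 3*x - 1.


||u||_{H^1}^2 = 115768/315

The H^1 norm (squared) on an interval (0, L) is
  ||u||_{H^1}^2 = ∫_0^L u(x)^2 dx + ∫_0^L u'(x)^2 dx.
Compute u'(x) = -4*x**3 + 6*x**2 - 6*x - 3.
Then u(x)^2 = x**8 - 4*x**7 + 10*x**6 - 6*x**5 - x**4 + 14*x**3 + 15*x**2 + 6*x + 1 and u'(x)^2 = 16*x**6 - 48*x**5 + 84*x**4 - 48*x**3 + 36*x + 9.
Integrate each monomial from 0 to 2 using ∫_0^2 c·x^n dx = c·2^(n+1)/(n+1):
  ∫_0^2 u(x)^2 dx = ∫_0^2 (x^8 - 4*x^7 + 10*x^6 - 6*x^5 - x^4 + 14*x^3 + 15*x^2 + 6*x + 1) dx. Term by term:
    ∫_0^2 x^8 dx = 512/9;  ∫_0^2 -4*x^7 dx = -128;  ∫_0^2 10*x^6 dx = 1280/7;
    ∫_0^2 -6*x^5 dx = -64;  ∫_0^2 -x^4 dx = -32/5;  ∫_0^2 14*x^3 dx = 56;
    ∫_0^2 15*x^2 dx = 40;  ∫_0^2 6*x dx = 12;  ∫_0^2 1 dx = 2.
  Sum: 512/9 − 128 + 1280/7 − 64 − 32/5 + 56 + 40 + 12 + 2 = 47674/315.
  ∫_0^2 u'(x)^2 dx = ∫_0^2 (16*x^6 - 48*x^5 + 84*x^4 - 48*x^3 + 36*x + 9) dx. Term by term:
    ∫_0^2 16*x^6 dx = 2048/7;  ∫_0^2 -48*x^5 dx = -512;  ∫_0^2 84*x^4 dx = 2688/5;
    ∫_0^2 -48*x^3 dx = -192;  ∫_0^2 36*x dx = 72;  ∫_0^2 9 dx = 18.
  Sum: 2048/7 − 512 + 2688/5 − 192 + 72 + 18 = 7566/35.
Adding: ||u||_{H^1}^2 = 47674/315 + 7566/35 = 115768/315.


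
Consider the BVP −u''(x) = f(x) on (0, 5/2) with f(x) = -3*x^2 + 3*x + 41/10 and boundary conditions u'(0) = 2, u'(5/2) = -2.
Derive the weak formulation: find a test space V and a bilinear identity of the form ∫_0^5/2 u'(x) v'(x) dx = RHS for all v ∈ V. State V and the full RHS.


V = H^1(0, 5/2) (v unrestricted at boundary; u is determined up to an additive constant); weak form: ∫_0^5/2 u'v' dx = ∫_0^5/2 (-3*x^2 + 3*x + 41/10) v dx − 2·v(5/2) − 2·v(0) for all v ∈ V.

Multiply both sides by a test function v and integrate from 0 to 5/2:
  ∫_0^5/2 −u''(x) v(x) dx = ∫_0^5/2 f(x) v(x) dx.
Integrate the LHS by parts once:
  ∫_0^5/2 −u'' v dx = −[u'(x) v(x)]_0^5/2 + ∫_0^5/2 u'(x) v'(x) dx.
Thus ∫_0^5/2 u'(x) v'(x) dx = ∫_0^5/2 f(x) v(x) dx + [u'(x) v(x)]_0^5/2.
Choose V so that boundary terms are either known or forced to vanish.
u has inhomogeneous Neumann u'(0) = 2, u'(5/2) = -2. [u' v]_0^5/2 = (-2)·v(5/2) − (2)·v(0) = − 2·v(5/2) − 2·v(0). Take V = H^1(0, 5/2); boundary term becomes part of RHS.
Weak formulation: find u (satisfying any essential BC) such that ∫_0^5/2 u'(x) v'(x) dx = ∫_0^5/2 f v dx − 2·v(5/2) − 2·v(0) for all v ∈ V (Neumann data are natural BCs: they enter the RHS as boundary terms).
Substituting f(x) = -3*x^2 + 3*x + 41/10, the right-hand side is ∫_0^5/2 (-3*x^2 + 3*x + 41/10) v dx − 2·v(5/2) − 2·v(0).
Compatibility check (pure Neumann): taking v ≡ 1 ∈ V gives 0 = ∫_0^5/2 f dx + (-2) − (2), i.e. ∫_0^5/2 f dx must equal u'(0) − u'(5/2) = 4. Indeed ∫_0^5/2 (-3*x^2 + 3*x + 41/10) dx = 4, so the data are compatible. The solution is then unique only up to an additive constant (fix it e.g. by requiring ∫_0^5/2 u dx = 0).


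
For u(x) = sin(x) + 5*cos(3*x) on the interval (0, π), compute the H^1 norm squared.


||u||_{H^1(0,π)}^2 = 126*π

u'(x) = -15*sin(3*x) + cos(x).
Expand u² and (u')² and integrate term by term on (0, π), using: for integers n ≥ 1, ∫_0^π sin²(nx) dx = ∫_0^π cos²(nx) dx = π/2; for n ≠ n', ∫_0^π sin(nx)sin(n'x) dx = ∫_0^π cos(nx)cos(n'x) dx = 0; and by product-to-sum, ∫_0^π sin(nx)cos(n'x) dx = ½∫_0^π [sin((n+n')x) + sin((n−n')x)] dx, which is 0 when n+n' is even and 2n/(n²−n'²) when n+n' is odd (it need not vanish on (0, π)).
  u² squared terms: (5)²·∫cos(3x)² dx = 25·π/2 = 25*π/2;  (1)²·∫sin(x)² dx = 1·π/2 = π/2.
  u² cross terms: 2·(5)·(1)·∫cos(3x)·sin(x) dx = 10·(0) = 0.
  So ∫_0^π u² dx = 25*π/2 + π/2 + 0 = 13*π.
  (u')² squared terms: (-15)²·∫sin(3x)² dx = 225·π/2 = 225*π/2;  (1)²·∫cos(x)² dx = 1·π/2 = π/2.
  (u')² cross terms: 2·(-15)·(1)·∫sin(3x)·cos(x) dx = -30·(0) = 0.
  So ∫_0^π (u')² dx = 225*π/2 + π/2 + 0 = 113*π.
||u||_{H^1}^2 = (13*π) + (113*π) = 126*π.


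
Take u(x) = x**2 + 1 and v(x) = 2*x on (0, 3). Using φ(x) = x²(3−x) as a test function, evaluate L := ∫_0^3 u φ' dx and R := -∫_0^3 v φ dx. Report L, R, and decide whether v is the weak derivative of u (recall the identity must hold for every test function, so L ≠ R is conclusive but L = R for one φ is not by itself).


LHS = -243/10, RHS = -243/10. Yes, v = u' weakly.

u(x) = x**2 + 1, classical derivative u'(x) = 2*x.
φ(x) = x²(3−x), so φ'(x) = 3*x*(2 - x).
Note φ(0) = φ(3) = 0, so the boundary term u·φ vanishes.
LHS = ∫_0^3 u(x) φ'(x) dx = ∫_0^3 (-3*x^4 + 6*x^3 - 3*x^2 + 6*x) dx. Term by term:
  ∫_0^3 -3*x^4 dx = -729/5;  ∫_0^3 6*x^3 dx = 243/2;  ∫_0^3 -3*x^2 dx = -27;
  ∫_0^3 6*x dx = 27.
Sum: -729/5 + 243/2 − 27 + 27 = -243/10.
So LHS = -243/10.
∫_0^3 v(x) φ(x) dx = ∫_0^3 (-2*x^4 + 6*x^3) dx. Term by term:
  ∫_0^3 -2*x^4 dx = -486/5;  ∫_0^3 6*x^3 dx = 243/2.
Sum: -486/5 + 243/2 = 243/10.
So RHS = -∫_0^3 v(x) φ(x) dx = -243/10.
LHS = RHS, so the identity holds for this test φ.
Moreover u is smooth here and v(x) = u'(x) = 2*x pointwise, so the identity holds for every test function. Hence v is the weak derivative of u.


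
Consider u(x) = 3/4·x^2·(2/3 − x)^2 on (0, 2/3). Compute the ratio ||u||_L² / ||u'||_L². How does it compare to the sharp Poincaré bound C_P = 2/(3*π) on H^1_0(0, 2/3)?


||u||_L² / ||u'||_L² = sqrt(3)/9 < C_P = 2/(3*π).

u(x) = 3/4·x^2·(2/3 − x)^2, so u'(x) = x*(3*x - 2)*(3*x - 1)/3.
u(x) = 3/4·x^2·(2/3 − x)^2 vanishes at x = 0 and x = 2/3, so u ∈ H^1_0(0, 2/3). Differentiate via the product rule and integrate the resulting polynomials term by term.
  ∫_0^2/3 u² dx = ∫_0^2/3 (9*x^8/16 - 3*x^7/2 + 3*x^6/2 - 2*x^5/3 + x^4/9) dx. Term by term:
    ∫_0^2/3 9*x^8/16 dx = 32/19683;  ∫_0^2/3 -3*x^7/2 dx = -16/2187;  ∫_0^2/3 3*x^6/2 dx = 64/5103;
    ∫_0^2/3 -2*x^5/3 dx = -64/6561;  ∫_0^2/3 x^4/9 dx = 32/10935.
  Sum: 32/19683 − 16/2187 + 64/5103 − 64/6561 + 32/10935 = 16/688905.
  ∫_0^2/3 (u')² dx = ∫_0^2/3 (9*x^6 - 18*x^5 + 13*x^4 - 4*x^3 + 4*x^2/9) dx. Term by term:
    ∫_0^2/3 9*x^6 dx = 128/1701;  ∫_0^2/3 -18*x^5 dx = -64/243;  ∫_0^2/3 13*x^4 dx = 416/1215;
    ∫_0^2/3 -4*x^3 dx = -16/81;  ∫_0^2/3 4*x^2/9 dx = 32/729.
  Sum: 128/1701 − 64/243 + 416/1215 − 16/81 + 32/729 = 16/25515.
∫_0^2/3 u² dx = 16/688905, so ||u||_L² = 4*sqrt(105)/8505.
∫_0^2/3 (u')² dx = 16/25515, so ||u'||_L² = 4*sqrt(35)/945.
Ratio ||u||_L² / ||u'||_L² = sqrt(3)/9.
Sharp Poincaré constant on H^1_0(0, 2/3) is C_P = L/π = 2/(3*π), achieved by sin(3*π/2·x).
A polynomial bump cannot attain the sharp Poincaré constant (only the first sine eigenfunction does), so the ratio is strictly less than C_P, consistent with ||u||_L² ≤ C_P ||u'||_L².


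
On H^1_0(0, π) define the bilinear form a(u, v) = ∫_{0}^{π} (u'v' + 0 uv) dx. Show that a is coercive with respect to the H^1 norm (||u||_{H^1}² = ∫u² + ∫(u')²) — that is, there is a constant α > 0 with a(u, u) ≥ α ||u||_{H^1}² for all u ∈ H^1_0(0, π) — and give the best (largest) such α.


α = 1/2

Coercivity of a(·,·) on H^1_0(0, π) means a(u, u) ≥ α ||u||_{H^1}² for every u ∈ H^1_0.
The interval has length L = π, and Poincaré/coercivity depend only on L. Here a(u, u) = ∫(u')² + (0)·∫u².
Here c = 0, so a(u,u) = ∫(u')² alone. The condition a(u,u) ≥ α||u||_{H^1}² reads (1−α)∫(u')² ≥ (α−c)∫u². Any admissible α is ≤ 1 (rapidly oscillating u have ∫u²/∫(u')² → 0), and α = 1 would force 0 ≥ (1−c)∫u², impossible since c < 1; so 1−α > 0. By the sharp Poincaré inequality on H^1_0 of an interval of length L, ∫(u')² ≥ (π/L)²∫u² with equality for the first sine mode sin(π(x−x₀)/L) (x₀ the left endpoint), so the inequality holds for all u iff (1−α)(π/L)² ≥ α − c, i.e. α ≤ ((π/L)² + c)/((π/L)² + 1) = (1 + c(L/π)²)/(1 + (L/π)²). (Direct route, valid since c ≤ 0: Poincaré gives c∫u² ≥ c(L/π)²∫(u')², so a(u,u) ≥ (1 + c(L/π)²)∫(u')², while ||u||_{H^1}² ≤ (1 + (L/π)²)∫(u')²; dividing yields the same α.) With (π/L)² = 1 and c = 0, the largest admissible constant is α = ((π/L)² + c)/((π/L)² + 1).
Simplifying, α = 1/2.


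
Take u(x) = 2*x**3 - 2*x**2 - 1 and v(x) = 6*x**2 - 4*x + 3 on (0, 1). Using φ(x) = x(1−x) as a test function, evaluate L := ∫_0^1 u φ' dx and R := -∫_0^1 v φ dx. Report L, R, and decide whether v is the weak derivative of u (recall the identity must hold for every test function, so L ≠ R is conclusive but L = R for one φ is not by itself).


LHS = 1/30, RHS = -7/15. No, v is not the weak derivative of u.

u(x) = 2*x**3 - 2*x**2 - 1, classical derivative u'(x) = 6*x**2 - 4*x.
φ(x) = x(1−x), so φ'(x) = 1 - 2*x.
Note φ(0) = φ(1) = 0, so the boundary term u·φ vanishes.
LHS = ∫_0^1 u(x) φ'(x) dx = ∫_0^1 (-4*x^4 + 6*x^3 - 2*x^2 + 2*x - 1) dx. Term by term:
  ∫_0^1 -4*x^4 dx = -4/5;  ∫_0^1 6*x^3 dx = 3/2;  ∫_0^1 -2*x^2 dx = -2/3;
  ∫_0^1 2*x dx = 1;  ∫_0^1 -1 dx = -1.
Sum: -4/5 + 3/2 − 2/3 + 1 − 1 = 1/30.
So LHS = 1/30.
∫_0^1 v(x) φ(x) dx = ∫_0^1 (-6*x^4 + 10*x^3 - 7*x^2 + 3*x) dx. Term by term:
  ∫_0^1 -6*x^4 dx = -6/5;  ∫_0^1 10*x^3 dx = 5/2;  ∫_0^1 -7*x^2 dx = -7/3;
  ∫_0^1 3*x dx = 3/2.
Sum: -6/5 + 5/2 − 7/3 + 3/2 = 7/15.
So RHS = -∫_0^1 v(x) φ(x) dx = -7/15.
LHS − RHS = 1/2 ≠ 0, so the identity fails.
(For a valid weak derivative the identity must hold for EVERY test function, in particular this one. The failure shows v is NOT the weak derivative of u.)
Correct weak derivative would be u'(x) = 6*x**2 - 4*x.


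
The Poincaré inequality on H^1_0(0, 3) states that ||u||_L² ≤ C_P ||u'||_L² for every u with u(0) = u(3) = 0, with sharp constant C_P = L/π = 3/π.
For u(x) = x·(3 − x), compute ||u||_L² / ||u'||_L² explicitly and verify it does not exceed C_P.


||u||_L² / ||u'||_L² = 3*sqrt(10)/10 < C_P = 3/π.

u(x) = x·(3 − x), so u'(x) = 3 - 2*x.
u(x) = x·(3 − x) vanishes at x = 0 and x = 3, so u ∈ H^1_0(0, 3). Differentiate via the product rule and integrate the resulting polynomials term by term.
  ∫_0^3 u² dx = ∫_0^3 (x^4 - 6*x^3 + 9*x^2) dx. Term by term:
    ∫_0^3 x^4 dx = 243/5;  ∫_0^3 -6*x^3 dx = -243/2;  ∫_0^3 9*x^2 dx = 81.
  Sum: 243/5 − 243/2 + 81 = 81/10.
  ∫_0^3 (u')² dx = ∫_0^3 (4*x^2 - 12*x + 9) dx. Term by term:
    ∫_0^3 4*x^2 dx = 36;  ∫_0^3 -12*x dx = -54;  ∫_0^3 9 dx = 27.
  Sum: 36 − 54 + 27 = 9.
∫_0^3 u² dx = 81/10, so ||u||_L² = 9*sqrt(10)/10.
∫_0^3 (u')² dx = 9, so ||u'||_L² = 3.
Ratio ||u||_L² / ||u'||_L² = 3*sqrt(10)/10.
Sharp Poincaré constant on H^1_0(0, 3) is C_P = L/π = 3/π, achieved by sin(π/3·x).
A polynomial bump cannot attain the sharp Poincaré constant (only the first sine eigenfunction does), so the ratio is strictly less than C_P, consistent with ||u||_L² ≤ C_P ||u'||_L².


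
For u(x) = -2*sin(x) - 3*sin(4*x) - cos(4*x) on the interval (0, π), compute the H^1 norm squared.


||u||_{H^1(0,π)}^2 = -136/15 + 89*π

u'(x) = 4*sin(4*x) - 2*cos(x) - 12*cos(4*x).
Expand u² and (u')² and integrate term by term on (0, π), using: for integers n ≥ 1, ∫_0^π sin²(nx) dx = ∫_0^π cos²(nx) dx = π/2; for n ≠ n', ∫_0^π sin(nx)sin(n'x) dx = ∫_0^π cos(nx)cos(n'x) dx = 0; and by product-to-sum, ∫_0^π sin(nx)cos(n'x) dx = ½∫_0^π [sin((n+n')x) + sin((n−n')x)] dx, which is 0 when n+n' is even and 2n/(n²−n'²) when n+n' is odd (it need not vanish on (0, π)).
  u² squared terms: (-1)²·∫cos(4x)² dx = 1·π/2 = π/2;  (-3)²·∫sin(4x)² dx = 9·π/2 = 9*π/2;  (-2)²·∫sin(x)² dx = 4·π/2 = 2*π.
  u² cross terms: 2·(-1)·(-3)·∫cos(4x)·sin(4x) dx = 6·(0) = 0;  2·(-1)·(-2)·∫cos(4x)·sin(x) dx = 4·(-2/15) = -8/15;  2·(-3)·(-2)·∫sin(4x)·sin(x) dx = 12·(0) = 0.
  So ∫_0^π u² dx = π/2 + 9*π/2 + 2*π + 0 − 8/15 + 0 = -8/15 + 7*π.
  (u')² squared terms: (-12)²·∫cos(4x)² dx = 144·π/2 = 72*π;  (-2)²·∫cos(x)² dx = 4·π/2 = 2*π;  (4)²·∫sin(4x)² dx = 16·π/2 = 8*π.
  (u')² cross terms: 2·(-12)·(-2)·∫cos(4x)·cos(x) dx = 48·(0) = 0;  2·(-12)·(4)·∫cos(4x)·sin(4x) dx = -96·(0) = 0;  2·(-2)·(4)·∫cos(x)·sin(4x) dx = -16·(8/15) = -128/15.
  So ∫_0^π (u')² dx = 72*π + 2*π + 8*π + 0 + 0 − 128/15 = -128/15 + 82*π.
||u||_{H^1}^2 = (-8/15 + 7*π) + (-128/15 + 82*π) = -136/15 + 89*π.


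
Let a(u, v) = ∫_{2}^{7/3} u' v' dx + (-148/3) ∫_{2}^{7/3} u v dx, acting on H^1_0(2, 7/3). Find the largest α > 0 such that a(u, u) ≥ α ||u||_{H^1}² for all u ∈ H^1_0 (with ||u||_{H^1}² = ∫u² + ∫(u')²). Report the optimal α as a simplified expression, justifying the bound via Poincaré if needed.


α = (-148 + 27*π^2)/(3*(1 + 9*π^2))

Coercivity of a(·,·) on H^1_0(2, 7/3) means a(u, u) ≥ α ||u||_{H^1}² for every u ∈ H^1_0.
The interval has length L = 1/3, and Poincaré/coercivity depend only on L. Here a(u, u) = ∫(u')² + (-148/3)·∫u².
Here c = -148/3 < 0 with |c| < (π/L)² = 9*π^2, so coercivity still holds. The condition a(u,u) ≥ α||u||_{H^1}² reads (1−α)∫(u')² ≥ (α−c)∫u². Any admissible α is ≤ 1 (rapidly oscillating u have ∫u²/∫(u')² → 0), and α = 1 would force 0 ≥ (1−c)∫u², impossible since c < 1; so 1−α > 0. By the sharp Poincaré inequality on H^1_0 of an interval of length L, ∫(u')² ≥ (π/L)²∫u² with equality for the first sine mode sin(π(x−x₀)/L) (x₀ the left endpoint), so the inequality holds for all u iff (1−α)(π/L)² ≥ α − c, i.e. α ≤ ((π/L)² + c)/((π/L)² + 1) = (1 + c(L/π)²)/(1 + (L/π)²). (Direct route, valid since c ≤ 0: Poincaré gives c∫u² ≥ c(L/π)²∫(u')², so a(u,u) ≥ (1 + c(L/π)²)∫(u')², while ||u||_{H^1}² ≤ (1 + (L/π)²)∫(u')²; dividing yields the same α.) With (π/L)² = 9*π^2 and c = -148/3, the largest admissible constant is α = ((π/L)² + c)/((π/L)² + 1).
Simplifying, α = (-148 + 27*π^2)/(3*(1 + 9*π^2)).


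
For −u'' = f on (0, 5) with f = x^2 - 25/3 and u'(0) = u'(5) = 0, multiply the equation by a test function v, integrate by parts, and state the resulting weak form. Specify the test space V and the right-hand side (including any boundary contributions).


V = H^1(0, 5) (no boundary constraint on v; u is determined up to an additive constant); weak form: ∫_0^5 u'v' dx = ∫_0^5 (x^2 - 25/3) v dx for all v ∈ V.

Multiply both sides by a test function v and integrate from 0 to 5:
  ∫_0^5 −u''(x) v(x) dx = ∫_0^5 f(x) v(x) dx.
Integrate the LHS by parts once:
  ∫_0^5 −u'' v dx = −[u'(x) v(x)]_0^5 + ∫_0^5 u'(x) v'(x) dx.
Thus ∫_0^5 u'(x) v'(x) dx = ∫_0^5 f(x) v(x) dx + [u'(x) v(x)]_0^5.
Choose V so that boundary terms are either known or forced to vanish.
u has homogeneous Neumann: u'(0) = u'(5) = 0. So [u' v]_0^5 = 0·v(5) − 0·v(0) = 0 for any v; take V = H^1(0, 5).
Weak formulation: find u (satisfying any essential BC) such that ∫_0^5 u'(x) v'(x) dx = ∫_0^5 f v dx for all v ∈ V (homogeneous Neumann, so boundary terms vanish).
Substituting f(x) = x^2 - 25/3, the right-hand side is ∫_0^5 (x^2 - 25/3) v dx.
Compatibility check (pure Neumann): taking v ≡ 1 ∈ V gives 0 = ∫_0^5 f dx + (0) − (0), i.e. ∫_0^5 f dx must equal u'(0) − u'(5) = 0. Indeed ∫_0^5 (x^2 - 25/3) dx = 0, so the data are compatible. The solution is then unique only up to an additive constant (fix it e.g. by requiring ∫_0^5 u dx = 0).


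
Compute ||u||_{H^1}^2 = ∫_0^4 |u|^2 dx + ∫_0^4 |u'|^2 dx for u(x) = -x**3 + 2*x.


||u||_{H^1}^2 = 67408/21

The H^1 norm (squared) on an interval (0, L) is
  ||u||_{H^1}^2 = ∫_0^L u(x)^2 dx + ∫_0^L u'(x)^2 dx.
Compute u'(x) = 2 - 3*x**2.
Then u(x)^2 = x**6 - 4*x**4 + 4*x**2 and u'(x)^2 = 9*x**4 - 12*x**2 + 4.
Integrate each monomial from 0 to 4 using ∫_0^4 c·x^n dx = c·4^(n+1)/(n+1):
  ∫_0^4 u(x)^2 dx = ∫_0^4 (x^6 - 4*x^4 + 4*x^2) dx. Term by term:
    ∫_0^4 x^6 dx = 16384/7;  ∫_0^4 -4*x^4 dx = -4096/5;  ∫_0^4 4*x^2 dx = 256/3.
  Sum: 16384/7 − 4096/5 + 256/3 = 168704/105.
  ∫_0^4 u'(x)^2 dx = ∫_0^4 (9*x^4 - 12*x^2 + 4) dx. Term by term:
    ∫_0^4 9*x^4 dx = 9216/5;  ∫_0^4 -12*x^2 dx = -256;  ∫_0^4 4 dx = 16.
  Sum: 9216/5 − 256 + 16 = 8016/5.
Adding: ||u||_{H^1}^2 = 168704/105 + 8016/5 = 67408/21.


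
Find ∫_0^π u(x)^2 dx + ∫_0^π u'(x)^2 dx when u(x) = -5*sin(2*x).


||u||_{H^1(0,π)}^2 = 125*π/2

u'(x) = -10*cos(2*x).
Expand u² and (u')² and integrate term by term on (0, π), using: for integers n ≥ 1, ∫_0^π sin²(nx) dx = ∫_0^π cos²(nx) dx = π/2; for n ≠ n', ∫_0^π sin(nx)sin(n'x) dx = ∫_0^π cos(nx)cos(n'x) dx = 0; and by product-to-sum, ∫_0^π sin(nx)cos(n'x) dx = ½∫_0^π [sin((n+n')x) + sin((n−n')x)] dx, which is 0 when n+n' is even and 2n/(n²−n'²) when n+n' is odd (it need not vanish on (0, π)).
  u² squared terms: (-5)²·∫sin(2x)² dx = 25·π/2 = 25*π/2.
  So ∫_0^π u² dx = 25*π/2.
  (u')² squared terms: (-10)²·∫cos(2x)² dx = 100·π/2 = 50*π.
  So ∫_0^π (u')² dx = 50*π.
||u||_{H^1}^2 = (25*π/2) + (50*π) = 125*π/2.


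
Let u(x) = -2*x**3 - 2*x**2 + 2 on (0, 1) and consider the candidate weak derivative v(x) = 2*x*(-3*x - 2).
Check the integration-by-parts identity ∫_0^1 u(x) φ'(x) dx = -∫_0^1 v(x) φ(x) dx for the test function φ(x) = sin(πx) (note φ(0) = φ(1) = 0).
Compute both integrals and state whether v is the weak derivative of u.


LHS = -24/π^3 + 10/π, RHS = -24/π^3 + 10/π. Yes, v = u' weakly.

u(x) = -2*x**3 - 2*x**2 + 2, classical derivative u'(x) = -6*x**2 - 4*x.
φ(x) = sin(πx), so φ'(x) = π*cos(π*x).
Note φ(0) = φ(1) = 0, so the boundary term u·φ vanishes.
LHS = ∫_0^1 u(x) φ'(x) dx = ∫_0^1 (-2*π*x^3*cos(π*x) - 2*π*x^2*cos(π*x) + 2*π*cos(π*x)) dx. Term by term:
  ∫_0^1 2*π*cos(π*x) dx = 0;  ∫_0^1 -2*π*x^2*cos(π*x) dx = 4/π;  ∫_0^1 -2*π*x^3*cos(π*x) dx = -24/π^3 + 6/π.
Sum: 0 + 4/π + -24/π^3 + 6/π = -24/π^3 + 10/π.
So LHS = -24/π^3 + 10/π.
∫_0^1 v(x) φ(x) dx = ∫_0^1 (-6*x^2*sin(π*x) - 4*x*sin(π*x)) dx. Term by term:
  ∫_0^1 -6*x^2*sin(π*x) dx = -6/π + 24/π^3;  ∫_0^1 -4*x*sin(π*x) dx = -4/π.
Sum: -6/π + 24/π^3 − 4/π = -10/π + 24/π^3.
So RHS = -∫_0^1 v(x) φ(x) dx = -24/π^3 + 10/π.
LHS = RHS, so the identity holds for this test φ.
Moreover u is smooth here and v(x) = u'(x) = -6*x**2 - 4*x pointwise, so the identity holds for every test function. Hence v is the weak derivative of u.


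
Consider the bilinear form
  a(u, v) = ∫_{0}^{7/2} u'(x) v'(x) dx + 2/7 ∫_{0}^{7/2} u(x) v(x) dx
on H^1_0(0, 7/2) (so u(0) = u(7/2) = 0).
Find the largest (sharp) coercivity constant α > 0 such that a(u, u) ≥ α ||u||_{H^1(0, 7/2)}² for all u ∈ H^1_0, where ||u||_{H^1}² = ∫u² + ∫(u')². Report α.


α = 2*(7 + 2*π^2)/(4*π^2 + 49)

Coercivity of a(·,·) on H^1_0(0, 7/2) means a(u, u) ≥ α ||u||_{H^1}² for every u ∈ H^1_0.
The interval has length L = 7/2, and Poincaré/coercivity depend only on L. Here a(u, u) = ∫(u')² + (2/7)·∫u².
Here 0 < c = 2/7 < 1. The condition a(u,u) ≥ α||u||_{H^1}² reads (1−α)∫(u')² ≥ (α−c)∫u². Any admissible α is ≤ 1 (rapidly oscillating u have ∫u²/∫(u')² → 0), and α = 1 would force 0 ≥ (1−c)∫u², impossible since c < 1; so 1−α > 0. By the sharp Poincaré inequality on H^1_0 of an interval of length L, ∫(u')² ≥ (π/L)²∫u² with equality for the first sine mode sin(π(x−x₀)/L) (x₀ the left endpoint), so the inequality holds for all u iff (1−α)(π/L)² ≥ α − c, i.e. α ≤ ((π/L)² + c)/((π/L)² + 1) = (1 + c(L/π)²)/(1 + (L/π)²). With (π/L)² = 4*π^2/49 and c = 2/7, the largest admissible constant is α = ((π/L)² + c)/((π/L)² + 1).
Simplifying, α = 2*(7 + 2*π^2)/(4*π^2 + 49).


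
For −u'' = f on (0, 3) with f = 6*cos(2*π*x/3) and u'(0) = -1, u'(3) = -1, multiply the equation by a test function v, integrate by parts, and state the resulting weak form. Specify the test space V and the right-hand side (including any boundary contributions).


V = H^1(0, 3) (v unrestricted at boundary; u is determined up to an additive constant); weak form: ∫_0^3 u'v' dx = ∫_0^3 (6*cos(2*π*x/3)) v dx − v(3) + v(0) for all v ∈ V.

Multiply both sides by a test function v and integrate from 0 to 3:
  ∫_0^3 −u''(x) v(x) dx = ∫_0^3 f(x) v(x) dx.
Integrate the LHS by parts once:
  ∫_0^3 −u'' v dx = −[u'(x) v(x)]_0^3 + ∫_0^3 u'(x) v'(x) dx.
Thus ∫_0^3 u'(x) v'(x) dx = ∫_0^3 f(x) v(x) dx + [u'(x) v(x)]_0^3.
Choose V so that boundary terms are either known or forced to vanish.
u has inhomogeneous Neumann u'(0) = -1, u'(3) = -1. [u' v]_0^3 = (-1)·v(3) − (-1)·v(0) = − v(3) + v(0). Take V = H^1(0, 3); boundary term becomes part of RHS.
Weak formulation: find u (satisfying any essential BC) such that ∫_0^3 u'(x) v'(x) dx = ∫_0^3 f v dx − v(3) + v(0) for all v ∈ V (Neumann data are natural BCs: they enter the RHS as boundary terms).
Substituting f(x) = 6*cos(2*π*x/3), the right-hand side is ∫_0^3 (6*cos(2*π*x/3)) v dx − v(3) + v(0).
Compatibility check (pure Neumann): taking v ≡ 1 ∈ V gives 0 = ∫_0^3 f dx + (-1) − (-1), i.e. ∫_0^3 f dx must equal u'(0) − u'(3) = 0. Indeed ∫_0^3 (6*cos(2*π*x/3)) dx = 0, so the data are compatible. The solution is then unique only up to an additive constant (fix it e.g. by requiring ∫_0^3 u dx = 0).


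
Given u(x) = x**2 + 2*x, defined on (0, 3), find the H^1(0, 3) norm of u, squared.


||u||_{H^1}^2 = 1248/5

The H^1 norm (squared) on an interval (0, L) is
  ||u||_{H^1}^2 = ∫_0^L u(x)^2 dx + ∫_0^L u'(x)^2 dx.
Compute u'(x) = 2*x + 2.
Then u(x)^2 = x**4 + 4*x**3 + 4*x**2 and u'(x)^2 = 4*x**2 + 8*x + 4.
Integrate each monomial from 0 to 3 using ∫_0^3 c·x^n dx = c·3^(n+1)/(n+1):
  ∫_0^3 u(x)^2 dx = ∫_0^3 (x^4 + 4*x^3 + 4*x^2) dx. Term by term:
    ∫_0^3 x^4 dx = 243/5;  ∫_0^3 4*x^3 dx = 81;  ∫_0^3 4*x^2 dx = 36.
  Sum: 243/5 + 81 + 36 = 828/5.
  ∫_0^3 u'(x)^2 dx = ∫_0^3 (4*x^2 + 8*x + 4) dx. Term by term:
    ∫_0^3 4*x^2 dx = 36;  ∫_0^3 8*x dx = 36;  ∫_0^3 4 dx = 12.
  Sum: 36 + 36 + 12 = 84.
Adding: ||u||_{H^1}^2 = 828/5 + 84 = 1248/5.


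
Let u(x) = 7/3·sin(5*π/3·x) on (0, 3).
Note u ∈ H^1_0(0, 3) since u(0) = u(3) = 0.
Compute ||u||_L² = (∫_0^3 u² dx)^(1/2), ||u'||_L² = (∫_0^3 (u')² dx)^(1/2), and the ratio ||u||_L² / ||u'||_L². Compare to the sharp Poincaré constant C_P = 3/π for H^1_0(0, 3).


||u||_L² / ||u'||_L² = 3/(5*π) < C_P = 3/π.

u(x) = 7/3·sin(5*π/3·x), so u'(x) = 35*π*cos(5*π*x/3)/9.
Writing u(x) = A·sin(kπx/L) with A = 7/3 and k = 5, use ∫_0^L sin²(kπx/L) dx = L/2 and ∫_0^L cos²(kπx/L) dx = L/2.
u² = 49/9·sin²(5*π/3·x) and (u')² = 1225*π^2/81·cos²(5*π/3·x), and each of sin², cos² integrates to L/2 = 3/2 over (0, 3).
∫_0^3 u² dx = 49/6, so ||u||_L² = 7*sqrt(6)/6.
∫_0^3 (u')² dx = 1225*π^2/54, so ||u'||_L² = 35*sqrt(6)*π/18.
Ratio ||u||_L² / ||u'||_L² = 3/(5*π).
Sharp Poincaré constant on H^1_0(0, 3) is C_P = L/π = 3/π, achieved by sin(π/3·x).
This is the k = 5 harmonic; the ratio L/(kπ) is strictly less than C_P = L/π, consistent with the sharp inequality ||u||_L² ≤ C_P ||u'||_L².


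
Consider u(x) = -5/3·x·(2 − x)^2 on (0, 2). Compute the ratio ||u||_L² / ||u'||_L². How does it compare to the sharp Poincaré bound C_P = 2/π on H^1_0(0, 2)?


||u||_L² / ||u'||_L² = sqrt(14)/7 < C_P = 2/π.

u(x) = -5/3·x·(2 − x)^2, so u'(x) = -5*x^2 + 40*x/3 - 20/3.
u(x) = -5/3·x·(2 − x)^2 vanishes at x = 0 and x = 2, so u ∈ H^1_0(0, 2). Differentiate via the product rule and integrate the resulting polynomials term by term.
  ∫_0^2 u² dx = ∫_0^2 (25*x^6/9 - 200*x^5/9 + 200*x^4/3 - 800*x^3/9 + 400*x^2/9) dx. Term by term:
    ∫_0^2 25*x^6/9 dx = 3200/63;  ∫_0^2 -200*x^5/9 dx = -6400/27;  ∫_0^2 200*x^4/3 dx = 1280/3;
    ∫_0^2 -800*x^3/9 dx = -3200/9;  ∫_0^2 400*x^2/9 dx = 3200/27.
  Sum: 3200/63 − 6400/27 + 1280/3 − 3200/9 + 3200/27 = 640/189.
  ∫_0^2 (u')² dx = ∫_0^2 (25*x^4 - 400*x^3/3 + 2200*x^2/9 - 1600*x/9 + 400/9) dx. Term by term:
    ∫_0^2 25*x^4 dx = 160;  ∫_0^2 -400*x^3/3 dx = -1600/3;  ∫_0^2 2200*x^2/9 dx = 17600/27;
    ∫_0^2 -1600*x/9 dx = -3200/9;  ∫_0^2 400/9 dx = 800/9.
  Sum: 160 − 1600/3 + 17600/27 − 3200/9 + 800/9 = 320/27.
∫_0^2 u² dx = 640/189, so ||u||_L² = 8*sqrt(210)/63.
∫_0^2 (u')² dx = 320/27, so ||u'||_L² = 8*sqrt(15)/9.
Ratio ||u||_L² / ||u'||_L² = sqrt(14)/7.
Sharp Poincaré constant on H^1_0(0, 2) is C_P = L/π = 2/π, achieved by sin(π/2·x).
A polynomial bump cannot attain the sharp Poincaré constant (only the first sine eigenfunction does), so the ratio is strictly less than C_P, consistent with ||u||_L² ≤ C_P ||u'||_L².


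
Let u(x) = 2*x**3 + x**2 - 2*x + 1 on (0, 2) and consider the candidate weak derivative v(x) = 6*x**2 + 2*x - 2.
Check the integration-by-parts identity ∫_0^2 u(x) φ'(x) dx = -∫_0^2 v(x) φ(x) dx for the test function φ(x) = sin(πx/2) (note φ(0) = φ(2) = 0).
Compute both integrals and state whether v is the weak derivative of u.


LHS = -48/π + 192/π^3, RHS = -48/π + 192/π^3. Yes, v = u' weakly.

u(x) = 2*x**3 + x**2 - 2*x + 1, classical derivative u'(x) = 6*x**2 + 2*x - 2.
φ(x) = sin(πx/2), so φ'(x) = π*cos(π*x/2)/2.
Note φ(0) = φ(2) = 0, so the boundary term u·φ vanishes.
LHS = ∫_0^2 u(x) φ'(x) dx = ∫_0^2 (π*x^3*cos(π*x/2) + π*x^2*cos(π*x/2)/2 - π*x*cos(π*x/2) + π*cos(π*x/2)/2) dx. Term by term:
  ∫_0^2 π*cos(π*x/2)/2 dx = 0;  ∫_0^2 π*x^3*cos(π*x/2) dx = -48/π + 192/π^3;  ∫_0^2 π*x^2*cos(π*x/2)/2 dx = -8/π;
  ∫_0^2 -π*x*cos(π*x/2) dx = 8/π.
Sum: 0 + -48/π + 192/π^3 − 8/π + 8/π = -48/π + 192/π^3.
So LHS = -48/π + 192/π^3.
∫_0^2 v(x) φ(x) dx = ∫_0^2 (6*x^2*sin(π*x/2) + 2*x*sin(π*x/2) - 2*sin(π*x/2)) dx. Term by term:
  ∫_0^2 -2*sin(π*x/2) dx = -8/π;  ∫_0^2 2*x*sin(π*x/2) dx = 8/π;  ∫_0^2 6*x^2*sin(π*x/2) dx = -192/π^3 + 48/π.
Sum: -8/π + 8/π + -192/π^3 + 48/π = -192/π^3 + 48/π.
So RHS = -∫_0^2 v(x) φ(x) dx = -48/π + 192/π^3.
LHS = RHS, so the identity holds for this test φ.
Moreover u is smooth here and v(x) = u'(x) = 6*x**2 + 2*x - 2 pointwise, so the identity holds for every test function. Hence v is the weak derivative of u.


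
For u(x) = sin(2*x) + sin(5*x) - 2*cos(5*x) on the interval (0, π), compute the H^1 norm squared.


||u||_{H^1(0,π)}^2 = 416/21 + 135*π/2

u'(x) = 10*sin(5*x) + 2*cos(2*x) + 5*cos(5*x).
Expand u² and (u')² and integrate term by term on (0, π), using: for integers n ≥ 1, ∫_0^π sin²(nx) dx = ∫_0^π cos²(nx) dx = π/2; for n ≠ n', ∫_0^π sin(nx)sin(n'x) dx = ∫_0^π cos(nx)cos(n'x) dx = 0; and by product-to-sum, ∫_0^π sin(nx)cos(n'x) dx = ½∫_0^π [sin((n+n')x) + sin((n−n')x)] dx, which is 0 when n+n' is even and 2n/(n²−n'²) when n+n' is odd (it need not vanish on (0, π)).
  u² squared terms: (-2)²·∫cos(5x)² dx = 4·π/2 = 2*π;  (1)²·∫sin(2x)² dx = 1·π/2 = π/2;  (1)²·∫sin(5x)² dx = 1·π/2 = π/2.
  u² cross terms: 2·(-2)·(1)·∫cos(5x)·sin(2x) dx = -4·(-4/21) = 16/21;  2·(-2)·(1)·∫cos(5x)·sin(5x) dx = -4·(0) = 0;  2·(1)·(1)·∫sin(2x)·sin(5x) dx = 2·(0) = 0.
  So ∫_0^π u² dx = 2*π + π/2 + π/2 + 16/21 + 0 + 0 = 16/21 + 3*π.
  (u')² squared terms: (2)²·∫cos(2x)² dx = 4·π/2 = 2*π;  (5)²·∫cos(5x)² dx = 25·π/2 = 25*π/2;  (10)²·∫sin(5x)² dx = 100·π/2 = 50*π.
  (u')² cross terms: 2·(2)·(5)·∫cos(2x)·cos(5x) dx = 20·(0) = 0;  2·(2)·(10)·∫cos(2x)·sin(5x) dx = 40·(10/21) = 400/21;  2·(5)·(10)·∫cos(5x)·sin(5x) dx = 100·(0) = 0.
  So ∫_0^π (u')² dx = 2*π + 25*π/2 + 50*π + 0 + 400/21 + 0 = 400/21 + 129*π/2.
||u||_{H^1}^2 = (16/21 + 3*π) + (400/21 + 129*π/2) = 416/21 + 135*π/2.


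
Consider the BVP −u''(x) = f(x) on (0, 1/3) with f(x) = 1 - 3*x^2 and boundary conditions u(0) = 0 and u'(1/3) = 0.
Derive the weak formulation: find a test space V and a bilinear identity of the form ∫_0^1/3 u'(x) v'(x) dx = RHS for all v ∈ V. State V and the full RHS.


V = {v ∈ H^1(0, 1/3) : v(0) = 0} (test functions vanish at x = 0 where u is specified); weak form: ∫_0^1/3 u'v' dx = ∫_0^1/3 (1 - 3*x^2) v dx for all v ∈ V.

Multiply both sides by a test function v and integrate from 0 to 1/3:
  ∫_0^1/3 −u''(x) v(x) dx = ∫_0^1/3 f(x) v(x) dx.
Integrate the LHS by parts once:
  ∫_0^1/3 −u'' v dx = −[u'(x) v(x)]_0^1/3 + ∫_0^1/3 u'(x) v'(x) dx.
Thus ∫_0^1/3 u'(x) v'(x) dx = ∫_0^1/3 f(x) v(x) dx + [u'(x) v(x)]_0^1/3.
Choose V so that boundary terms are either known or forced to vanish.
Mixed BC: u(0) = 0 (Dirichlet) and u'(1/3) = 0 (Neumann). Define V = {v ∈ H^1(0, 1/3) : v(0) = 0}. Then [u' v]_0^1/3 = u'(1/3)·v(1/3) − u'(0)·0 = 0.
Weak formulation: find u (satisfying any essential BC) such that ∫_0^1/3 u'(x) v'(x) dx = ∫_0^1/3 f v dx for all v ∈ V (Dirichlet at 0 absorbed into V; the Neumann datum at x = 1/3 is zero, so no boundary term remains).
Substituting f(x) = 1 - 3*x^2, the right-hand side is ∫_0^1/3 (1 - 3*x^2) v dx.


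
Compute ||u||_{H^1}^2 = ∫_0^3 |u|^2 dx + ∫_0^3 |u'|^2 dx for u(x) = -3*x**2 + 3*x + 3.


||u||_{H^1}^2 = 2889/10

The H^1 norm (squared) on an interval (0, L) is
  ||u||_{H^1}^2 = ∫_0^L u(x)^2 dx + ∫_0^L u'(x)^2 dx.
Compute u'(x) = 3 - 6*x.
Then u(x)^2 = 9*x**4 - 18*x**3 - 9*x**2 + 18*x + 9 and u'(x)^2 = 36*x**2 - 36*x + 9.
Integrate each monomial from 0 to 3 using ∫_0^3 c·x^n dx = c·3^(n+1)/(n+1):
  ∫_0^3 u(x)^2 dx = ∫_0^3 (9*x^4 - 18*x^3 - 9*x^2 + 18*x + 9) dx. Term by term:
    ∫_0^3 9*x^4 dx = 2187/5;  ∫_0^3 -18*x^3 dx = -729/2;  ∫_0^3 -9*x^2 dx = -81;
    ∫_0^3 18*x dx = 81;  ∫_0^3 9 dx = 27.
  Sum: 2187/5 − 729/2 − 81 + 81 + 27 = 999/10.
  ∫_0^3 u'(x)^2 dx = ∫_0^3 (36*x^2 - 36*x + 9) dx. Term by term:
    ∫_0^3 36*x^2 dx = 324;  ∫_0^3 -36*x dx = -162;  ∫_0^3 9 dx = 27.
  Sum: 324 − 162 + 27 = 189.
Adding: ||u||_{H^1}^2 = 999/10 + 189 = 2889/10.


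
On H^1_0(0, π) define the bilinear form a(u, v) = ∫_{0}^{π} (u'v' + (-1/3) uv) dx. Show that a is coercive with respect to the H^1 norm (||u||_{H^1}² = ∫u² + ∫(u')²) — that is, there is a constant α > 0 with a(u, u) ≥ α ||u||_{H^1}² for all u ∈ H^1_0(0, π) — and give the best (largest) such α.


α = 1/3

Coercivity of a(·,·) on H^1_0(0, π) means a(u, u) ≥ α ||u||_{H^1}² for every u ∈ H^1_0.
The interval has length L = π, and Poincaré/coercivity depend only on L. Here a(u, u) = ∫(u')² + (-1/3)·∫u².
Here c = -1/3 < 0 with |c| < (π/L)² = 1, so coercivity still holds. The condition a(u,u) ≥ α||u||_{H^1}² reads (1−α)∫(u')² ≥ (α−c)∫u². Any admissible α is ≤ 1 (rapidly oscillating u have ∫u²/∫(u')² → 0), and α = 1 would force 0 ≥ (1−c)∫u², impossible since c < 1; so 1−α > 0. By the sharp Poincaré inequality on H^1_0 of an interval of length L, ∫(u')² ≥ (π/L)²∫u² with equality for the first sine mode sin(π(x−x₀)/L) (x₀ the left endpoint), so the inequality holds for all u iff (1−α)(π/L)² ≥ α − c, i.e. α ≤ ((π/L)² + c)/((π/L)² + 1) = (1 + c(L/π)²)/(1 + (L/π)²). (Direct route, valid since c ≤ 0: Poincaré gives c∫u² ≥ c(L/π)²∫(u')², so a(u,u) ≥ (1 + c(L/π)²)∫(u')², while ||u||_{H^1}² ≤ (1 + (L/π)²)∫(u')²; dividing yields the same α.) With (π/L)² = 1 and c = -1/3, the largest admissible constant is α = ((π/L)² + c)/((π/L)² + 1).
Simplifying, α = 1/3.


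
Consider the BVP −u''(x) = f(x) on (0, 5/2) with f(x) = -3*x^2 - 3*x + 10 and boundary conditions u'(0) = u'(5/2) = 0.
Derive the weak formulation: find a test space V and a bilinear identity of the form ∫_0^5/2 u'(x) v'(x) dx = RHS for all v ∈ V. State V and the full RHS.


V = H^1(0, 5/2) (no boundary constraint on v; u is determined up to an additive constant); weak form: ∫_0^5/2 u'v' dx = ∫_0^5/2 (-3*x^2 - 3*x + 10) v dx for all v ∈ V.

Multiply both sides by a test function v and integrate from 0 to 5/2:
  ∫_0^5/2 −u''(x) v(x) dx = ∫_0^5/2 f(x) v(x) dx.
Integrate the LHS by parts once:
  ∫_0^5/2 −u'' v dx = −[u'(x) v(x)]_0^5/2 + ∫_0^5/2 u'(x) v'(x) dx.
Thus ∫_0^5/2 u'(x) v'(x) dx = ∫_0^5/2 f(x) v(x) dx + [u'(x) v(x)]_0^5/2.
Choose V so that boundary terms are either known or forced to vanish.
u has homogeneous Neumann: u'(0) = u'(5/2) = 0. So [u' v]_0^5/2 = 0·v(5/2) − 0·v(0) = 0 for any v; take V = H^1(0, 5/2).
Weak formulation: find u (satisfying any essential BC) such that ∫_0^5/2 u'(x) v'(x) dx = ∫_0^5/2 f v dx for all v ∈ V (homogeneous Neumann, so boundary terms vanish).
Substituting f(x) = -3*x^2 - 3*x + 10, the right-hand side is ∫_0^5/2 (-3*x^2 - 3*x + 10) v dx.
Compatibility check (pure Neumann): taking v ≡ 1 ∈ V gives 0 = ∫_0^5/2 f dx + (0) − (0), i.e. ∫_0^5/2 f dx must equal u'(0) − u'(5/2) = 0. Indeed ∫_0^5/2 (-3*x^2 - 3*x + 10) dx = 0, so the data are compatible. The solution is then unique only up to an additive constant (fix it e.g. by requiring ∫_0^5/2 u dx = 0).


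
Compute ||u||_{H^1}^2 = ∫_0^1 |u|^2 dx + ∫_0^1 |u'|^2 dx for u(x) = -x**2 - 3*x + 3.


||u||_{H^1}^2 = 571/30

The H^1 norm (squared) on an interval (0, L) is
  ||u||_{H^1}^2 = ∫_0^L u(x)^2 dx + ∫_0^L u'(x)^2 dx.
Compute u'(x) = -2*x - 3.
Then u(x)^2 = x**4 + 6*x**3 + 3*x**2 - 18*x + 9 and u'(x)^2 = 4*x**2 + 12*x + 9.
Integrate each monomial from 0 to 1 using ∫_0^1 c·x^n dx = c·1^(n+1)/(n+1):
  ∫_0^1 u(x)^2 dx = ∫_0^1 (x^4 + 6*x^3 + 3*x^2 - 18*x + 9) dx. Term by term:
    ∫_0^1 x^4 dx = 1/5;  ∫_0^1 6*x^3 dx = 3/2;  ∫_0^1 3*x^2 dx = 1;
    ∫_0^1 -18*x dx = -9;  ∫_0^1 9 dx = 9.
  Sum: 1/5 + 3/2 + 1 − 9 + 9 = 27/10.
  ∫_0^1 u'(x)^2 dx = ∫_0^1 (4*x^2 + 12*x + 9) dx. Term by term:
    ∫_0^1 4*x^2 dx = 4/3;  ∫_0^1 12*x dx = 6;  ∫_0^1 9 dx = 9.
  Sum: 4/3 + 6 + 9 = 49/3.
Adding: ||u||_{H^1}^2 = 27/10 + 49/3 = 571/30.


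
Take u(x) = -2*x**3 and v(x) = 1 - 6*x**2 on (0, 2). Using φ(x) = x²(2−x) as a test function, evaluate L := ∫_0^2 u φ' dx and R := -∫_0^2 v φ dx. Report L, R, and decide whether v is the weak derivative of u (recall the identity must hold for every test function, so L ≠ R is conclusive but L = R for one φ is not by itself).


LHS = 64/5, RHS = 172/15. No, v is not the weak derivative of u.

u(x) = -2*x**3, classical derivative u'(x) = -6*x**2.
φ(x) = x²(2−x), so φ'(x) = x*(4 - 3*x).
Note φ(0) = φ(2) = 0, so the boundary term u·φ vanishes.
LHS = ∫_0^2 u(x) φ'(x) dx = ∫_0^2 (6*x^5 - 8*x^4) dx. Term by term:
  ∫_0^2 6*x^5 dx = 64;  ∫_0^2 -8*x^4 dx = -256/5.
Sum: 64 − 256/5 = 64/5.
So LHS = 64/5.
∫_0^2 v(x) φ(x) dx = ∫_0^2 (6*x^5 - 12*x^4 - x^3 + 2*x^2) dx. Term by term:
  ∫_0^2 6*x^5 dx = 64;  ∫_0^2 -12*x^4 dx = -384/5;  ∫_0^2 -x^3 dx = -4;
  ∫_0^2 2*x^2 dx = 16/3.
Sum: 64 − 384/5 − 4 + 16/3 = -172/15.
So RHS = -∫_0^2 v(x) φ(x) dx = 172/15.
LHS − RHS = 4/3 ≠ 0, so the identity fails.
(For a valid weak derivative the identity must hold for EVERY test function, in particular this one. The failure shows v is NOT the weak derivative of u.)
Correct weak derivative would be u'(x) = -6*x**2.


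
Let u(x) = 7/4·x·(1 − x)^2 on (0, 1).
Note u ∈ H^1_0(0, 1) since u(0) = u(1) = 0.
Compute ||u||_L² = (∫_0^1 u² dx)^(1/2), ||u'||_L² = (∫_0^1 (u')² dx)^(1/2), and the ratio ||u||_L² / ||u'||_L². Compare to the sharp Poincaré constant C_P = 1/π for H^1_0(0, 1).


||u||_L² / ||u'||_L² = sqrt(14)/14 < C_P = 1/π.

u(x) = 7/4·x·(1 − x)^2, so u'(x) = 21*x^2/4 - 7*x + 7/4.
u(x) = 7/4·x·(1 − x)^2 vanishes at x = 0 and x = 1, so u ∈ H^1_0(0, 1). Differentiate via the product rule and integrate the resulting polynomials term by term.
  ∫_0^1 u² dx = ∫_0^1 (49*x^6/16 - 49*x^5/4 + 147*x^4/8 - 49*x^3/4 + 49*x^2/16) dx. Term by term:
    ∫_0^1 49*x^6/16 dx = 7/16;  ∫_0^1 -49*x^5/4 dx = -49/24;  ∫_0^1 147*x^4/8 dx = 147/40;
    ∫_0^1 -49*x^3/4 dx = -49/16;  ∫_0^1 49*x^2/16 dx = 49/48.
  Sum: 7/16 − 49/24 + 147/40 − 49/16 + 49/48 = 7/240.
  ∫_0^1 (u')² dx = ∫_0^1 (441*x^4/16 - 147*x^3/2 + 539*x^2/8 - 49*x/2 + 49/16) dx. Term by term:
    ∫_0^1 441*x^4/16 dx = 441/80;  ∫_0^1 -147*x^3/2 dx = -147/8;  ∫_0^1 539*x^2/8 dx = 539/24;
    ∫_0^1 -49*x/2 dx = -49/4;  ∫_0^1 49/16 dx = 49/16.
  Sum: 441/80 − 147/8 + 539/24 − 49/4 + 49/16 = 49/120.
∫_0^1 u² dx = 7/240, so ||u||_L² = sqrt(105)/60.
∫_0^1 (u')² dx = 49/120, so ||u'||_L² = 7*sqrt(30)/60.
Ratio ||u||_L² / ||u'||_L² = sqrt(14)/14.
Sharp Poincaré constant on H^1_0(0, 1) is C_P = L/π = 1/π, achieved by sin(π·x).
A polynomial bump cannot attain the sharp Poincaré constant (only the first sine eigenfunction does), so the ratio is strictly less than C_P, consistent with ||u||_L² ≤ C_P ||u'||_L².


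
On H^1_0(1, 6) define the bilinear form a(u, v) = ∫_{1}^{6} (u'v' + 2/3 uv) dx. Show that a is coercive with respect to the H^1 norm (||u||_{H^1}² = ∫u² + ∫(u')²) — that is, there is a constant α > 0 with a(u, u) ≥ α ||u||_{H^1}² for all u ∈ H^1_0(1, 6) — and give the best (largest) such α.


α = (π^2 + 50/3)/(π^2 + 25)

Coercivity of a(·,·) on H^1_0(1, 6) means a(u, u) ≥ α ||u||_{H^1}² for every u ∈ H^1_0.
The interval has length L = 5, and Poincaré/coercivity depend only on L. Here a(u, u) = ∫(u')² + (2/3)·∫u².
Here 0 < c = 2/3 < 1. The condition a(u,u) ≥ α||u||_{H^1}² reads (1−α)∫(u')² ≥ (α−c)∫u². Any admissible α is ≤ 1 (rapidly oscillating u have ∫u²/∫(u')² → 0), and α = 1 would force 0 ≥ (1−c)∫u², impossible since c < 1; so 1−α > 0. By the sharp Poincaré inequality on H^1_0 of an interval of length L, ∫(u')² ≥ (π/L)²∫u² with equality for the first sine mode sin(π(x−x₀)/L) (x₀ the left endpoint), so the inequality holds for all u iff (1−α)(π/L)² ≥ α − c, i.e. α ≤ ((π/L)² + c)/((π/L)² + 1) = (1 + c(L/π)²)/(1 + (L/π)²). With (π/L)² = π^2/25 and c = 2/3, the largest admissible constant is α = ((π/L)² + c)/((π/L)² + 1).
Simplifying, α = (π^2 + 50/3)/(π^2 + 25).


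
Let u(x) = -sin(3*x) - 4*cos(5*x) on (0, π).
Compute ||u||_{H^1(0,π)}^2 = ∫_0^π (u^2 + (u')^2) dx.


||u||_{H^1(0,π)}^2 = 213*π

u'(x) = 20*sin(5*x) - 3*cos(3*x).
Expand u² and (u')² and integrate term by term on (0, π), using: for integers n ≥ 1, ∫_0^π sin²(nx) dx = ∫_0^π cos²(nx) dx = π/2; for n ≠ n', ∫_0^π sin(nx)sin(n'x) dx = ∫_0^π cos(nx)cos(n'x) dx = 0; and by product-to-sum, ∫_0^π sin(nx)cos(n'x) dx = ½∫_0^π [sin((n+n')x) + sin((n−n')x)] dx, which is 0 when n+n' is even and 2n/(n²−n'²) when n+n' is odd (it need not vanish on (0, π)).
  u² squared terms: (-1)²·∫sin(3x)² dx = 1·π/2 = π/2;  (-4)²·∫cos(5x)² dx = 16·π/2 = 8*π.
  u² cross terms: 2·(-1)·(-4)·∫sin(3x)·cos(5x) dx = 8·(0) = 0.
  So ∫_0^π u² dx = π/2 + 8*π + 0 = 17*π/2.
  (u')² squared terms: (-3)²·∫cos(3x)² dx = 9·π/2 = 9*π/2;  (20)²·∫sin(5x)² dx = 400·π/2 = 200*π.
  (u')² cross terms: 2·(-3)·(20)·∫cos(3x)·sin(5x) dx = -120·(0) = 0.
  So ∫_0^π (u')² dx = 9*π/2 + 200*π + 0 = 409*π/2.
||u||_{H^1}^2 = (17*π/2) + (409*π/2) = 213*π.


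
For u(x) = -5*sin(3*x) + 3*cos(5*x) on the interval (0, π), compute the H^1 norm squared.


||u||_{H^1(0,π)}^2 = 242*π

u'(x) = -15*sin(5*x) - 15*cos(3*x).
Expand u² and (u')² and integrate term by term on (0, π), using: for integers n ≥ 1, ∫_0^π sin²(nx) dx = ∫_0^π cos²(nx) dx = π/2; for n ≠ n', ∫_0^π sin(nx)sin(n'x) dx = ∫_0^π cos(nx)cos(n'x) dx = 0; and by product-to-sum, ∫_0^π sin(nx)cos(n'x) dx = ½∫_0^π [sin((n+n')x) + sin((n−n')x)] dx, which is 0 when n+n' is even and 2n/(n²−n'²) when n+n' is odd (it need not vanish on (0, π)).
  u² squared terms: (-5)²·∫sin(3x)² dx = 25·π/2 = 25*π/2;  (3)²·∫cos(5x)² dx = 9·π/2 = 9*π/2.
  u² cross terms: 2·(-5)·(3)·∫sin(3x)·cos(5x) dx = -30·(0) = 0.
  So ∫_0^π u² dx = 25*π/2 + 9*π/2 + 0 = 17*π.
  (u')² squared terms: (-15)²·∫cos(3x)² dx = 225·π/2 = 225*π/2;  (-15)²·∫sin(5x)² dx = 225·π/2 = 225*π/2.
  (u')² cross terms: 2·(-15)·(-15)·∫cos(3x)·sin(5x) dx = 450·(0) = 0.
  So ∫_0^π (u')² dx = 225*π/2 + 225*π/2 + 0 = 225*π.
||u||_{H^1}^2 = (17*π) + (225*π) = 242*π.
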